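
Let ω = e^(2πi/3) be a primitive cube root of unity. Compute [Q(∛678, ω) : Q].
[Q(∛678, ω) : Q] = 6

[Q(∛678):Q] = 3 (min poly x^3 - 678, irreducible since 678 is not a perfect cube). [Q(ω):Q] = 2 (min poly x^2 + x + 1). Since Q(∛678) ⊂ R and ω ∉ R, we have ω ∉ Q(∛678), so x^2 + x + 1 remains irreducible over Q(∛678) and [Q(∛678, ω) : Q(∛678)] = 2. By the tower law, [Q(∛678, ω) : Q] = 3 · 2 = 6. (In fact Q(∛678, ω) is the splitting field of x^3 - 678 over Q.)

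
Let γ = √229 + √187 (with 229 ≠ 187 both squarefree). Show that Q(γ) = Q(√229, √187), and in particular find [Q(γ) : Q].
[Q(γ) : Q] = 4 (equivalently, Q(γ) = Q(√229, √187))

Obviously Q(γ) ⊆ Q(√229, √187), and [Q(√229, √187):Q] = 4 (since 229, 187 are distinct squarefree integers > 1 with 42823 not a perfect square). To show equality we compute the minimal polynomial of γ. From γ = √229 + √187: γ^2 = 229 + 2√(42823) + 187 = 416 + 2√(42823), so γ^2 - 416 = 2√(42823); squaring, (γ^2 - 416)^2 = 4·42823, i.e. γ^4 - 832γ^2 + 173056 - 171292 = 0, i.e. γ^4 - 832γ^2 + 1764 = 0. So γ is a root of x^4 - 832x^2 + 1764. This polynomial is irreducible over Q: it has no rational root (each ±√229 ± √187 is irrational), and any factorization into two quadratics over Q would force √(42823) ∈ Q (pairing opposite roots) or √229, √187 ∈ Q (other pairings), all impossible. Hence [Q(γ):Q] = 4 = [Q(√229, √187):Q], so Q(γ) = Q(√229, √187).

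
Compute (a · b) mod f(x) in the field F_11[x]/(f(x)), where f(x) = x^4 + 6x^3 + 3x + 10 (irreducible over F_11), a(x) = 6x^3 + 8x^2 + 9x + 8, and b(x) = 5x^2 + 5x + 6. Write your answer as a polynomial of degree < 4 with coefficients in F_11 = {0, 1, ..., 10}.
a · b ≡ 10x^2 + 3x + 4 (mod f(x))

Multiply in F_11[x]: a(x)·b(x) = (6x^3 + 8x^2 + 9x + 8)·(5x^2 + 5x + 6) = 8x^5 + 4x^4 + x^2 + 6x + 4. This has degree ≥ 4, so divide by f(x) over F_11: 8x^5 + 4x^4 + x^2 + 6x + 4 = (8x)·(x^4 + 6x^3 + 3x + 10) + (10x^2 + 3x + 4). Hence a·b ≡ 10x^2 + 3x + 4 (mod f). (F_11[x]/(f) is a field with 11^4 = 14641 elements since f is irreducible of degree 4.)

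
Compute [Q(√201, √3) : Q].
[Q(√201, √3) : Q] = 4

[Q(√201):Q] = 2 (min poly x^2 - 201, irreducible since 201 is squarefree > 1). For the top step, suppose √3 ∈ Q(√201), say √3 = c + d√201 with c, d ∈ Q. Squaring: 3 = c^2 + 201d^2 + 2cd√201. Since √201 ∉ Q this forces 2cd = 0. If d = 0 then √3 = c ∈ Q, contradicting 3 squarefree > 1. If c = 0 then 3 = 201d^2, so 201·3 = (201d)^2 is a perfect square in Q — but 201·3 = 603 is not a perfect square (since 201 and 3 are distinct squarefree integers). Contradiction. Hence √3 ∉ Q(√201), so x^2 - 3 stays irreducible over Q(√201) and [Q(√201, √3) : Q(√201)] = 2. By the tower law, [Q(√201, √3) : Q] = 2 · 2 = 4.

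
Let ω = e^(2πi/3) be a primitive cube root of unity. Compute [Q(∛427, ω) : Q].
[Q(∛427, ω) : Q] = 6

[Q(∛427):Q] = 3 (min poly x^3 - 427, irreducible since 427 is not a perfect cube). [Q(ω):Q] = 2 (min poly x^2 + x + 1). Since Q(∛427) ⊂ R and ω ∉ R, we have ω ∉ Q(∛427), so x^2 + x + 1 remains irreducible over Q(∛427) and [Q(∛427, ω) : Q(∛427)] = 2. By the tower law, [Q(∛427, ω) : Q] = 3 · 2 = 6. (In fact Q(∛427, ω) is the splitting field of x^3 - 427 over Q.)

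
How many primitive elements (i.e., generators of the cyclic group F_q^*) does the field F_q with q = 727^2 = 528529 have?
There are φ(528528) = 126720 primitive elements

F_q^* is cyclic of order q - 1 = 528528. A cyclic group of order m has exactly φ(m) generators. Here m = 528528 = 2^4 · 3 · 7 · 11^2 · 13, so the number of primitive elements is φ(528528) = 126720.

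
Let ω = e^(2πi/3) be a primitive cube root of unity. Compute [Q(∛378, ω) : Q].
[Q(∛378, ω) : Q] = 6

[Q(∛378):Q] = 3 (min poly x^3 - 378, irreducible since 378 is not a perfect cube). [Q(ω):Q] = 2 (min poly x^2 + x + 1). Since Q(∛378) ⊂ R and ω ∉ R, we have ω ∉ Q(∛378), so x^2 + x + 1 remains irreducible over Q(∛378) and [Q(∛378, ω) : Q(∛378)] = 2. By the tower law, [Q(∛378, ω) : Q] = 3 · 2 = 6. (In fact Q(∛378, ω) is the splitting field of x^3 - 378 over Q.)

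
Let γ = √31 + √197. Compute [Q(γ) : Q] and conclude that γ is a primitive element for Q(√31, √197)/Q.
[Q(γ) : Q] = 4 (equivalently, Q(γ) = Q(√31, √197))

Obviously Q(γ) ⊆ Q(√31, √197), and [Q(√31, √197):Q] = 4 (since 31, 197 are distinct squarefree integers > 1 with 6107 not a perfect square). To show equality we compute the minimal polynomial of γ. From γ = √31 + √197: γ^2 = 31 + 2√(6107) + 197 = 228 + 2√(6107), so γ^2 - 228 = 2√(6107); squaring, (γ^2 - 228)^2 = 4·6107, i.e. γ^4 - 456γ^2 + 51984 - 24428 = 0, i.e. γ^4 - 456γ^2 + 27556 = 0. So γ is a root of x^4 - 456x^2 + 27556. This polynomial is irreducible over Q: it has no rational root (each ±√31 ± √197 is irrational), and any factorization into two quadratics over Q would force √(6107) ∈ Q (pairing opposite roots) or √31, √197 ∈ Q (other pairings), all impossible. Hence [Q(γ):Q] = 4 = [Q(√31, √197):Q], so Q(γ) = Q(√31, √197).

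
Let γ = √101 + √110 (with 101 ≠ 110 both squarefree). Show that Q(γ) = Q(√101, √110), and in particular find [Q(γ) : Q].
[Q(γ) : Q] = 4 (equivalently, Q(γ) = Q(√101, √110))

Obviously Q(γ) ⊆ Q(√101, √110), and [Q(√101, √110):Q] = 4 (since 101, 110 are distinct squarefree integers > 1 with 11110 not a perfect square). To show equality we compute the minimal polynomial of γ. From γ = √101 + √110: γ^2 = 101 + 2√(11110) + 110 = 211 + 2√(11110), so γ^2 - 211 = 2√(11110); squaring, (γ^2 - 211)^2 = 4·11110, i.e. γ^4 - 422γ^2 + 44521 - 44440 = 0, i.e. γ^4 - 422γ^2 + 81 = 0. So γ is a root of x^4 - 422x^2 + 81. This polynomial is irreducible over Q: it has no rational root (each ±√101 ± √110 is irrational), and any factorization into two quadratics over Q would force √(11110) ∈ Q (pairing opposite roots) or √101, √110 ∈ Q (other pairings), all impossible. Hence [Q(γ):Q] = 4 = [Q(√101, √110):Q], so Q(γ) = Q(√101, √110).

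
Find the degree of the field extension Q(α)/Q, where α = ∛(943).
[Q(α):Q] = 3

The minimal polynomial of α is x^3 - 943, irreducible over Q since 943 is not a perfect cube (so x^3 - 943 has no rational root). Hence [Q(α):Q] = deg(m_α) = 3.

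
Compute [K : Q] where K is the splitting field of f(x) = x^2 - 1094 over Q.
[K : Q] = 2

f(x) = x^2 - 1094 factors as (x - √1094)(x + √1094). The splitting field is K = Q(√1094). Since 1094 is squarefree and > 1, it is not a perfect square, so x^2 - 1094 is irreducible over Q and [Q(√1094) : Q] = 2. Hence [K : Q] = 2.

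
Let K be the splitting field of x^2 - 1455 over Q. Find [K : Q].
[K : Q] = 2

f(x) = x^2 - 1455 factors as (x - √1455)(x + √1455). The splitting field is K = Q(√1455). Since 1455 is squarefree and > 1, it is not a perfect square, so x^2 - 1455 is irreducible over Q and [Q(√1455) : Q] = 2. Hence [K : Q] = 2.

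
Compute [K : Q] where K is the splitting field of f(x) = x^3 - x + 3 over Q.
[K : Q] = 6

By the rational root test, any rational root of the monic integer polynomial f(x) = x^3 - x + 3 must be an integer dividing the constant term 3, i.e. one of ±{1, 3}. Evaluating: f(1) = 3, f(-1) = 3, f(3) = 27, f(-3) = -21; none is 0, so f has no rational root and is therefore irreducible over Q (a cubic with no linear factor over a field is irreducible). For an irreducible cubic, the Galois group is A_3 or S_3 according as the discriminant disc(f) = -4a^3 - 27b^2 = -4·(-1)^3 - 27·(3)^2 = -239 is or is not a square in Q. Here disc(f) = -239 is not a perfect square in Q, so the Galois group of f over Q is not contained in A_3 and must be all of S_3. The splitting field has degree |S_3| = 6 over Q, so [K : Q] = 6.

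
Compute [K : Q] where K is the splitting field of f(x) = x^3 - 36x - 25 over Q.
[K : Q] = 6

By the rational root test, any rational root of the monic integer polynomial f(x) = x^3 - 36x - 25 must be an integer dividing the constant term -25, i.e. one of ±{1, 5, 25}. Evaluating: f(1) = -60, f(-1) = 10, f(5) = -80, f(-5) = 30, f(25) = 14700, f(-25) = -14750; none is 0, so f has no rational root and is therefore irreducible over Q (a cubic with no linear factor over a field is irreducible). For an irreducible cubic, the Galois group is A_3 or S_3 according as the discriminant disc(f) = -4a^3 - 27b^2 = -4·(-36)^3 - 27·(-25)^2 = 169749 is or is not a square in Q. Here disc(f) = 169749 is not a perfect square in Q, so the Galois group of f over Q is not contained in A_3 and must be all of S_3. The splitting field has degree |S_3| = 6 over Q, so [K : Q] = 6.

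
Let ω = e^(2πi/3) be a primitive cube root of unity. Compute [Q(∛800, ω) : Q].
[Q(∛800, ω) : Q] = 6

[Q(∛800):Q] = 3 (min poly x^3 - 800, irreducible since 800 is not a perfect cube). [Q(ω):Q] = 2 (min poly x^2 + x + 1). Since Q(∛800) ⊂ R and ω ∉ R, we have ω ∉ Q(∛800), so x^2 + x + 1 remains irreducible over Q(∛800) and [Q(∛800, ω) : Q(∛800)] = 2. By the tower law, [Q(∛800, ω) : Q] = 3 · 2 = 6. (In fact Q(∛800, ω) is the splitting field of x^3 - 800 over Q.)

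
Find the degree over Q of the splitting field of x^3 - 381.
[K : Q] = 6

The roots of x^3 - 381 are ∛381, ω∛381, ω^2∛381 where ω = e^(2πi/3) is a primitive cube root of unity, so K = Q(∛381, ω). Now [Q(∛381):Q] = 3 (since 381 is not a perfect cube, x^3 - 381 is irreducible) and [Q(ω):Q] = 2. Both 2 and 3 divide [K:Q], and [K:Q] ≤ 3·2 = 6, so [K:Q] = 6. (Equivalently: Q(∛381) ⊂ R but ω ∉ R, so [K : Q(∛381)] = 2.)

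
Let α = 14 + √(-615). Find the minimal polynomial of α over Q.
m_α(x) = x^2 - 28x + 811

From α - 14 = √(-615), squaring gives (α - 14)^2 = -615, i.e. α^2 - 28α + 196 = -615, so α^2 - 28α + 811 = 0. The discriminant of x^2 - 28x + 811 is (-28)^2 - 4·(811) = 784 - 3244 = -2460, and 4·(-615) is not a perfect square in Q since -615 is squarefree and ≠ 1. Hence x^2 - 28x + 811 is irreducible over Q and is the minimal polynomial of α.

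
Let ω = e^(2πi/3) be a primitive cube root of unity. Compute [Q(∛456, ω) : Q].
[Q(∛456, ω) : Q] = 6

[Q(∛456):Q] = 3 (min poly x^3 - 456, irreducible since 456 is not a perfect cube). [Q(ω):Q] = 2 (min poly x^2 + x + 1). Since Q(∛456) ⊂ R and ω ∉ R, we have ω ∉ Q(∛456), so x^2 + x + 1 remains irreducible over Q(∛456) and [Q(∛456, ω) : Q(∛456)] = 2. By the tower law, [Q(∛456, ω) : Q] = 3 · 2 = 6. (In fact Q(∛456, ω) is the splitting field of x^3 - 456 over Q.)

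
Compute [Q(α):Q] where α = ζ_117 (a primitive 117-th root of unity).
[Q(α):Q] = 72

The minimal polynomial of ζ_117 over Q is the 117-th cyclotomic polynomial Φ_117(x), which is irreducible over Q and has degree φ(117) = 72. Hence [Q(α):Q] = φ(117) = 72.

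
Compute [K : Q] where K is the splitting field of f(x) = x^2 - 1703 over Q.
[K : Q] = 2

f(x) = x^2 - 1703 factors as (x - √1703)(x + √1703). The splitting field is K = Q(√1703). Since 1703 is squarefree and > 1, it is not a perfect square, so x^2 - 1703 is irreducible over Q and [Q(√1703) : Q] = 2. Hence [K : Q] = 2.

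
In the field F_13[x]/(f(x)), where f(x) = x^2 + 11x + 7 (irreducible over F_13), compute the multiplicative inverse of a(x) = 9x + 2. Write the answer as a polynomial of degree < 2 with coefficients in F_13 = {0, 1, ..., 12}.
a(x)^(-1) ≡ 12x + 8 (mod f(x))

Since f is irreducible over F_13, F_13[x]/(f) is a field and a(x) ≠ 0 has an inverse. Apply the extended Euclidean algorithm to f(x) and a(x) in F_13[x]: f(x) = (3x + 2)·a(x) + (3). The last nonzero remainder is the constant 3 = gcd(f, a) in F_13. Back-substituting through the division chain expresses 3 = s(x)·a(x) + t(x)·f(x) with s(x) ≡ 10x + 11 (mod f), so (10x + 11)·a(x) ≡ 3 (mod f). Multiplying by 3^(-1) ≡ 9 in F_13 gives a(x)^(-1) ≡ 9·(10x + 11) ≡ 12x + 8 (mod f). Check: (9x + 2)·(12x + 8) = 4x^2 + 5x + 3 ≡ 1 (mod x^2 + 11x + 7).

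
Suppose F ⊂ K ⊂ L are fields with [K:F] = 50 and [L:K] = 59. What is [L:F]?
[L:F] = 2950

The tower law says that for any tower of field extensions F ⊂ K ⊂ L with finite degrees, [L:F] = [L:K] · [K:F]. Here this gives [L:F] = 59 · 50 = 2950.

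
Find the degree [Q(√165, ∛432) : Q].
[Q(√165, ∛432) : Q] = 6

Let L = Q(√165, ∛432). Since Q(√165) ⊂ L and [Q(√165):Q] = 2, the tower law gives 2 | [L:Q]. Likewise Q(∛432) ⊂ L with [Q(∛432):Q] = 3 (because 432 is not a perfect cube), so 3 | [L:Q]. As gcd(2,3) = 1, [L:Q] is divisible by 6. Conversely L is generated over Q by √165 and ∛432, so [L:Q] ≤ 2·3 = 6. Therefore [Q(√165, ∛432) : Q] = 6.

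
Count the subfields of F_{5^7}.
F_{5^7} has 2 subfields

The subfields of F_{p^n} are exactly the fields F_{p^d} for d | n (each is the fixed field of the unique index-d subgroup of Gal(F_{p^n}/F_p) ≅ Z/nZ). The divisors of n = 7 are {1, 7}, giving 2 subfields: F_{5^1}, F_{5^7}.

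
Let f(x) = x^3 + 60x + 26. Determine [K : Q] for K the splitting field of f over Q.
[K : Q] = 6

By the rational root test, any rational root of the monic integer polynomial f(x) = x^3 + 60x + 26 must be an integer dividing the constant term 26, i.e. one of ±{1, 2, 13, 26}. Evaluating: f(1) = 87, f(-1) = -35, f(2) = 154, f(-2) = -102, f(13) = 3003, f(-13) = -2951, f(26) = 19162, f(-26) = -19110; none is 0, so f has no rational root and is therefore irreducible over Q (a cubic with no linear factor over a field is irreducible). For an irreducible cubic, the Galois group is A_3 or S_3 according as the discriminant disc(f) = -4a^3 - 27b^2 = -4·(60)^3 - 27·(26)^2 = -882252 is or is not a square in Q. Here disc(f) = -882252 is not a perfect square in Q, so the Galois group of f over Q is not contained in A_3 and must be all of S_3. The splitting field has degree |S_3| = 6 over Q, so [K : Q] = 6.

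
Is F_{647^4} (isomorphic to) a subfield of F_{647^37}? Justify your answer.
No: F_{647^4} is not a subfield of F_{647^37}

F_{p^m} embeds in F_{p^n} iff m | n. Here 4 ∤ 37 (since 37 = 9·4 + 1 with remainder 1 ≠ 0), so F_{647^4} is not a subfield of F_{647^37}. Equivalently: if it were, the tower law would give 4 = [F_{647^4}:F_647] dividing [F_{647^37}:F_647] = 37, contradiction.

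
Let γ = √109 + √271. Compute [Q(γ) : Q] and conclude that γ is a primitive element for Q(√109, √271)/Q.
[Q(γ) : Q] = 4 (equivalently, Q(γ) = Q(√109, √271))

Obviously Q(γ) ⊆ Q(√109, √271), and [Q(√109, √271):Q] = 4 (since 109, 271 are distinct squarefree integers > 1 with 29539 not a perfect square). To show equality we compute the minimal polynomial of γ. From γ = √109 + √271: γ^2 = 109 + 2√(29539) + 271 = 380 + 2√(29539), so γ^2 - 380 = 2√(29539); squaring, (γ^2 - 380)^2 = 4·29539, i.e. γ^4 - 760γ^2 + 144400 - 118156 = 0, i.e. γ^4 - 760γ^2 + 26244 = 0. So γ is a root of x^4 - 760x^2 + 26244. This polynomial is irreducible over Q: it has no rational root (each ±√109 ± √271 is irrational), and any factorization into two quadratics over Q would force √(29539) ∈ Q (pairing opposite roots) or √109, √271 ∈ Q (other pairings), all impossible. Hence [Q(γ):Q] = 4 = [Q(√109, √271):Q], so Q(γ) = Q(√109, √271).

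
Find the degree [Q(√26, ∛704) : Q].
[Q(√26, ∛704) : Q] = 6

Let L = Q(√26, ∛704). Since Q(√26) ⊂ L and [Q(√26):Q] = 2, the tower law gives 2 | [L:Q]. Likewise Q(∛704) ⊂ L with [Q(∛704):Q] = 3 (because 704 is not a perfect cube), so 3 | [L:Q]. As gcd(2,3) = 1, [L:Q] is divisible by 6. Conversely L is generated over Q by √26 and ∛704, so [L:Q] ≤ 2·3 = 6. Therefore [Q(√26, ∛704) : Q] = 6.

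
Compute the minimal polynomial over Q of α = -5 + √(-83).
m_α(x) = x^2 + 10x + 108

From α + 5 = √(-83), squaring gives (α + 5)^2 = -83, i.e. α^2 + 10α + 25 = -83, so α^2 + 10α + 108 = 0. The discriminant of x^2 + 10x + 108 is (10)^2 - 4·(108) = 100 - 432 = -332, and 4·(-83) is not a perfect square in Q since -83 is squarefree and ≠ 1. Hence x^2 + 10x + 108 is irreducible over Q and is the minimal polynomial of α.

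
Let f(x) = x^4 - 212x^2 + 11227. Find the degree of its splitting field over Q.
[K : Q] = 4

Solving the quadratic in x^2: x^2 = (212 ± √(212^2 - 4·11227))/2 = (212 ± √36)/2 = (212 ± 6)/2, giving x^2 = 103 or x^2 = 109. So f(x) = (x^2 - 103)(x^2 - 109) and the roots of f are ±√103, ±√109. Hence the splitting field is K = Q(√103, √109). Since 103 and 109 are distinct squarefree integers > 1, their product 11227 is not a perfect square, so √109 ∉ Q(√103). By the tower law [K:Q] = [Q(√103,√109):Q(√103)] · [Q(√103):Q] = 2 · 2 = 4.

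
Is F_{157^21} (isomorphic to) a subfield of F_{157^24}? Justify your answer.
No: F_{157^21} is not a subfield of F_{157^24}

F_{p^m} embeds in F_{p^n} iff m | n. Here 21 ∤ 24 (since 24 = 1·21 + 3 with remainder 3 ≠ 0), so F_{157^21} is not a subfield of F_{157^24}. Equivalently: if it were, the tower law would give 21 = [F_{157^21}:F_157] dividing [F_{157^24}:F_157] = 24, contradiction.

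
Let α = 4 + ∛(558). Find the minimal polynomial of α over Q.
m_α(x) = x^3 - 12x^2 + 48x - 622

Set β = α - 4 = ∛(558), so β^3 = 558. Then (α - 4)^3 - 558 = 0, i.e. α is a root of g(x) = (x - 4)^3 - 558 = x^3 - 12x^2 + 48x - 622. Since g(x) = h(x - 4) where h(x) = x^3 - 558, and h is irreducible over Q (because 558 is not a perfect cube, so h has no rational root, and a monic cubic with no rational root is irreducible), g is also irreducible (irreducibility is preserved under the substitution x → x - 4). Hence m_α(x) = x^3 - 12x^2 + 48x - 622.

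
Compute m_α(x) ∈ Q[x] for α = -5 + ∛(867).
m_α(x) = x^3 + 15x^2 + 75x - 742

Set β = α + 5 = ∛(867), so β^3 = 867. Then (α + 5)^3 - 867 = 0, i.e. α is a root of g(x) = (x + 5)^3 - 867 = x^3 + 15x^2 + 75x - 742. Since g(x) = h(x + 5) where h(x) = x^3 - 867, and h is irreducible over Q (because 867 is not a perfect cube, so h has no rational root, and a monic cubic with no rational root is irreducible), g is also irreducible (irreducibility is preserved under the substitution x → x + 5). Hence m_α(x) = x^3 + 15x^2 + 75x - 742.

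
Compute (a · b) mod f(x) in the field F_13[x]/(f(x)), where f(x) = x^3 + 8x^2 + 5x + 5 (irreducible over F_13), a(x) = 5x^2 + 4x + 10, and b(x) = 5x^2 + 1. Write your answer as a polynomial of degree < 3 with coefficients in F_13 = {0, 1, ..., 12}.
a · b ≡ 5x^2 + 12x (mod f(x))

Multiply in F_13[x]: a(x)·b(x) = (5x^2 + 4x + 10)·(5x^2 + 1) = 12x^4 + 7x^3 + 3x^2 + 4x + 10. This has degree ≥ 3, so divide by f(x) over F_13: 12x^4 + 7x^3 + 3x^2 + 4x + 10 = (12x + 2)·(x^3 + 8x^2 + 5x + 5) + (5x^2 + 12x). Hence a·b ≡ 5x^2 + 12x (mod f). (F_13[x]/(f) is a field with 13^3 = 2197 elements since f is irreducible of degree 3.)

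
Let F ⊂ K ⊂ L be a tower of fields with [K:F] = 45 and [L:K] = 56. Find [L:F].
[L:F] = 2520

The tower law says that for any tower of field extensions F ⊂ K ⊂ L with finite degrees, [L:F] = [L:K] · [K:F]. Here this gives [L:F] = 56 · 45 = 2520.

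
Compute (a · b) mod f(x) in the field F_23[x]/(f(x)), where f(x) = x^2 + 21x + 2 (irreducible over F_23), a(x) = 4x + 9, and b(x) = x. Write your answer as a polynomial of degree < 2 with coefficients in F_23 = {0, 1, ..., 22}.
a · b ≡ 17x + 15 (mod f(x))

Multiply in F_23[x]: a(x)·b(x) = (4x + 9)·(x) = 4x^2 + 9x. This has degree ≥ 2, so divide by f(x) over F_23: 4x^2 + 9x = (4)·(x^2 + 21x + 2) + (17x + 15). Hence a·b ≡ 17x + 15 (mod f). (F_23[x]/(f) is a field with 23^2 = 529 elements since f is irreducible of degree 2.)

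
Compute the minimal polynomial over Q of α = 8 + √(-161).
m_α(x) = x^2 - 16x + 225

From α - 8 = √(-161), squaring gives (α - 8)^2 = -161, i.e. α^2 - 16α + 64 = -161, so α^2 - 16α + 225 = 0. The discriminant of x^2 - 16x + 225 is (-16)^2 - 4·(225) = 256 - 900 = -644, and 4·(-161) is not a perfect square in Q since -161 is squarefree and ≠ 1. Hence x^2 - 16x + 225 is irreducible over Q and is the minimal polynomial of α.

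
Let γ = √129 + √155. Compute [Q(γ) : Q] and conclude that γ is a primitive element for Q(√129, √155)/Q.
[Q(γ) : Q] = 4 (equivalently, Q(γ) = Q(√129, √155))

Obviously Q(γ) ⊆ Q(√129, √155), and [Q(√129, √155):Q] = 4 (since 129, 155 are distinct squarefree integers > 1 with 19995 not a perfect square). To show equality we compute the minimal polynomial of γ. From γ = √129 + √155: γ^2 = 129 + 2√(19995) + 155 = 284 + 2√(19995), so γ^2 - 284 = 2√(19995); squaring, (γ^2 - 284)^2 = 4·19995, i.e. γ^4 - 568γ^2 + 80656 - 79980 = 0, i.e. γ^4 - 568γ^2 + 676 = 0. So γ is a root of x^4 - 568x^2 + 676. This polynomial is irreducible over Q: it has no rational root (each ±√129 ± √155 is irrational), and any factorization into two quadratics over Q would force √(19995) ∈ Q (pairing opposite roots) or √129, √155 ∈ Q (other pairings), all impossible. Hence [Q(γ):Q] = 4 = [Q(√129, √155):Q], so Q(γ) = Q(√129, √155).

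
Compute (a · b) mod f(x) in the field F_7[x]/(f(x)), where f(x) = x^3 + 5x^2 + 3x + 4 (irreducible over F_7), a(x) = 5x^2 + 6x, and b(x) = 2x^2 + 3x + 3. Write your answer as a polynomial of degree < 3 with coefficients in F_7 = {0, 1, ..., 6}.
a · b ≡ 6x^2 + 5x + 1 (mod f(x))

Multiply in F_7[x]: a(x)·b(x) = (5x^2 + 6x)·(2x^2 + 3x + 3) = 3x^4 + 6x^3 + 5x^2 + 4x. This has degree ≥ 3, so divide by f(x) over F_7: 3x^4 + 6x^3 + 5x^2 + 4x = (3x + 5)·(x^3 + 5x^2 + 3x + 4) + (6x^2 + 5x + 1). Hence a·b ≡ 6x^2 + 5x + 1 (mod f). (F_7[x]/(f) is a field with 7^3 = 343 elements since f is irreducible of degree 3.)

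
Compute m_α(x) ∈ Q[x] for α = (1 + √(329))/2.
m_α(x) = x^2 - x - 82

From 2α - 1 = √(329), squaring gives (2α - 1)^2 = 329, i.e. 4α^2 - 4α + 1 = 329, so α^2 - α + (1 - 329)/4 = 0. Since 329 ≡ 1 (mod 4), (1 - 329)/4 = -82 ∈ Z. The polynomial x^2 - x - 82 has discriminant 1 - 4·(-82) = 329, which is not a perfect square in Q (d = 329 is squarefree and ≠ 1), so x^2 - x - 82 is irreducible over Q. It is the minimal polynomial of α.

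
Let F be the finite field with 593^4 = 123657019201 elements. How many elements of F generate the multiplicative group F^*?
There are φ(123657019200) = 26873856000 primitive elements

F_q^* is cyclic of order q - 1 = 123657019200. A cyclic group of order m has exactly φ(m) generators. Here m = 123657019200 = 2^6 · 3^3 · 5^2 · 11 · 13 · 37 · 541, so the number of primitive elements is φ(123657019200) = 26873856000.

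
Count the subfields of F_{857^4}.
F_{857^4} has 3 subfields

The subfields of F_{p^n} are exactly the fields F_{p^d} for d | n (each is the fixed field of the unique index-d subgroup of Gal(F_{p^n}/F_p) ≅ Z/nZ). The divisors of n = 4 are {1, 2, 4}, giving 3 subfields: F_{857^1}, F_{857^2}, F_{857^4}.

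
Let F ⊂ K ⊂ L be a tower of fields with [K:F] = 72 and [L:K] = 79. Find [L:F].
[L:F] = 5688

The tower law says that for any tower of field extensions F ⊂ K ⊂ L with finite degrees, [L:F] = [L:K] · [K:F]. Here this gives [L:F] = 79 · 72 = 5688.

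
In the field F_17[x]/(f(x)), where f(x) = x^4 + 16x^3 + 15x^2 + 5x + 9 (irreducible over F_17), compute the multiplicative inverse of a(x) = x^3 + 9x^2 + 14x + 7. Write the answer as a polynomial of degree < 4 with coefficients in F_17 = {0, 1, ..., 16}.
a(x)^(-1) ≡ 8x^3 + 13x^2 + 15x + 12 (mod f(x))

Since f is irreducible over F_17, F_17[x]/(f) is a field and a(x) ≠ 0 has an inverse. Apply the extended Euclidean algorithm to f(x) and a(x) in F_17[x]: f(x) = (x + 7)·a(x) + (6x^2 + 2x + 11);  a(x) = (3x + 9)·(6x^2 + 2x + 11) + (14x + 10);  (6x^2 + 2x + 11) = (15x + 4)·(14x + 10) + (5). The last nonzero remainder is the constant 5 = gcd(f, a) in F_17. Back-substituting through the division chain expresses 5 = s(x)·a(x) + t(x)·f(x) with s(x) ≡ 6x^3 + 14x^2 + 7x + 9 (mod f), so (6x^3 + 14x^2 + 7x + 9)·a(x) ≡ 5 (mod f). Multiplying by 5^(-1) ≡ 7 in F_17 gives a(x)^(-1) ≡ 7·(6x^3 + 14x^2 + 7x + 9) ≡ 8x^3 + 13x^2 + 15x + 12 (mod f). Check: (x^3 + 9x^2 + 14x + 7)·(8x^3 + 13x^2 + 15x + 12) = 8x^6 + 6x^4 + 11x^3 + x^2 + x + 16 ≡ 1 (mod x^4 + 16x^3 + 15x^2 + 5x + 9).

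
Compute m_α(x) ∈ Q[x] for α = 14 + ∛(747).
m_α(x) = x^3 - 42x^2 + 588x - 3491

Set β = α - 14 = ∛(747), so β^3 = 747. Then (α - 14)^3 - 747 = 0, i.e. α is a root of g(x) = (x - 14)^3 - 747 = x^3 - 42x^2 + 588x - 3491. Since g(x) = h(x - 14) where h(x) = x^3 - 747, and h is irreducible over Q (because 747 is not a perfect cube, so h has no rational root, and a monic cubic with no rational root is irreducible), g is also irreducible (irreducibility is preserved under the substitution x → x - 14). Hence m_α(x) = x^3 - 42x^2 + 588x - 3491.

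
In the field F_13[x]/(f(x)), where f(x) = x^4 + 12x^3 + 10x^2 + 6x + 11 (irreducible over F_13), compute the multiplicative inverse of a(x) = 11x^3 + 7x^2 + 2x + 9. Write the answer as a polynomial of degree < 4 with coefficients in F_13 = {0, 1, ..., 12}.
a(x)^(-1) ≡ 8x^3 + 6x^2 + 4x + 5 (mod f(x))

Since f is irreducible over F_13, F_13[x]/(f) is a field and a(x) ≠ 0 has an inverse. Apply the extended Euclidean algorithm to f(x) and a(x) in F_13[x]: f(x) = (6x + 2)·a(x) + (10x^2 + 6);  a(x) = (5x + 2)·(10x^2 + 6) + (11x + 10);  (10x^2 + 6) = (8x + 1)·(11x + 10) + (9). The last nonzero remainder is the constant 9 = gcd(f, a) in F_13. Back-substituting through the division chain expresses 9 = s(x)·a(x) + t(x)·f(x) with s(x) ≡ 7x^3 + 2x^2 + 10x + 6 (mod f), so (7x^3 + 2x^2 + 10x + 6)·a(x) ≡ 9 (mod f). Multiplying by 9^(-1) ≡ 3 in F_13 gives a(x)^(-1) ≡ 3·(7x^3 + 2x^2 + 10x + 6) ≡ 8x^3 + 6x^2 + 4x + 5 (mod f). Check: (11x^3 + 7x^2 + 2x + 9)·(8x^3 + 6x^2 + 4x + 5) = 10x^6 + 5x^5 + 11x^4 + 11x^3 + 6x^2 + 7x + 6 ≡ 1 (mod x^4 + 12x^3 + 10x^2 + 6x + 11).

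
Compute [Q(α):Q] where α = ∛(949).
[Q(α):Q] = 3

The minimal polynomial of α is x^3 - 949, irreducible over Q since 949 is not a perfect cube (so x^3 - 949 has no rational root). Hence [Q(α):Q] = deg(m_α) = 3.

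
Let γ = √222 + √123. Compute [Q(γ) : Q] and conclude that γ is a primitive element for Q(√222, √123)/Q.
[Q(γ) : Q] = 4 (equivalently, Q(γ) = Q(√222, √123))

Obviously Q(γ) ⊆ Q(√222, √123), and [Q(√222, √123):Q] = 4 (since 222, 123 are distinct squarefree integers > 1 with 27306 not a perfect square). To show equality we compute the minimal polynomial of γ. From γ = √222 + √123: γ^2 = 222 + 2√(27306) + 123 = 345 + 2√(27306), so γ^2 - 345 = 2√(27306); squaring, (γ^2 - 345)^2 = 4·27306, i.e. γ^4 - 690γ^2 + 119025 - 109224 = 0, i.e. γ^4 - 690γ^2 + 9801 = 0. So γ is a root of x^4 - 690x^2 + 9801. This polynomial is irreducible over Q: it has no rational root (each ±√222 ± √123 is irrational), and any factorization into two quadratics over Q would force √(27306) ∈ Q (pairing opposite roots) or √222, √123 ∈ Q (other pairings), all impossible. Hence [Q(γ):Q] = 4 = [Q(√222, √123):Q], so Q(γ) = Q(√222, √123).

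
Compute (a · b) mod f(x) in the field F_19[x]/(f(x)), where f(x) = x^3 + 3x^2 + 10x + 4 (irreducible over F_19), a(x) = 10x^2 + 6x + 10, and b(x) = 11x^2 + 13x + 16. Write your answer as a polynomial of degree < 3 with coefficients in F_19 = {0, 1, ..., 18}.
a · b ≡ 11x^2 + 5x + 12 (mod f(x))

Multiply in F_19[x]: a(x)·b(x) = (10x^2 + 6x + 10)·(11x^2 + 13x + 16) = 15x^4 + 6x^3 + 6x^2 + 17x + 8. This has degree ≥ 3, so divide by f(x) over F_19: 15x^4 + 6x^3 + 6x^2 + 17x + 8 = (15x + 18)·(x^3 + 3x^2 + 10x + 4) + (11x^2 + 5x + 12). Hence a·b ≡ 11x^2 + 5x + 12 (mod f). (F_19[x]/(f) is a field with 19^3 = 6859 elements since f is irreducible of degree 3.)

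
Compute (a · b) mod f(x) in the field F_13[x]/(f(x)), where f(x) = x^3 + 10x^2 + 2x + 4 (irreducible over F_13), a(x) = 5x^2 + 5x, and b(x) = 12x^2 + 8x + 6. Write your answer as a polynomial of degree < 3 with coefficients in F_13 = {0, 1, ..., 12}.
a · b ≡ 10x^2 + 10x + 11 (mod f(x))

Multiply in F_13[x]: a(x)·b(x) = (5x^2 + 5x)·(12x^2 + 8x + 6) = 8x^4 + 9x^3 + 5x^2 + 4x. This has degree ≥ 3, so divide by f(x) over F_13: 8x^4 + 9x^3 + 5x^2 + 4x = (8x + 7)·(x^3 + 10x^2 + 2x + 4) + (10x^2 + 10x + 11). Hence a·b ≡ 10x^2 + 10x + 11 (mod f). (F_13[x]/(f) is a field with 13^3 = 2197 elements since f is irreducible of degree 3.)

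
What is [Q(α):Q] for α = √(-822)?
[Q(α):Q] = 2

[Q(α):Q] equals the degree of the minimal polynomial of α. Here α^2 = -822 and x^2 + 822 is irreducible (d = -822 is squarefree, ≠ 1, hence not a square), so deg(m_α) = 2. Thus [Q(α):Q] = 2.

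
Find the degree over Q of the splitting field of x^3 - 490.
[K : Q] = 6

The roots of x^3 - 490 are ∛490, ω∛490, ω^2∛490 where ω = e^(2πi/3) is a primitive cube root of unity, so K = Q(∛490, ω). Now [Q(∛490):Q] = 3 (since 490 is not a perfect cube, x^3 - 490 is irreducible) and [Q(ω):Q] = 2. Both 2 and 3 divide [K:Q], and [K:Q] ≤ 3·2 = 6, so [K:Q] = 6. (Equivalently: Q(∛490) ⊂ R but ω ∉ R, so [K : Q(∛490)] = 2.)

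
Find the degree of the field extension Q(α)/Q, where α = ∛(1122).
[Q(α):Q] = 3

The minimal polynomial of α is x^3 - 1122, irreducible over Q since 1122 is not a perfect cube (so x^3 - 1122 has no rational root). Hence [Q(α):Q] = deg(m_α) = 3.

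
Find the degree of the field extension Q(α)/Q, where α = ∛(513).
[Q(α):Q] = 3

The minimal polynomial of α is x^3 - 513, irreducible over Q since 513 is not a perfect cube (so x^3 - 513 has no rational root). Hence [Q(α):Q] = deg(m_α) = 3.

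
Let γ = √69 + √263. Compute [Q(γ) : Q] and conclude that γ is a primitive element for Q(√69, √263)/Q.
[Q(γ) : Q] = 4 (equivalently, Q(γ) = Q(√69, √263))

Obviously Q(γ) ⊆ Q(√69, √263), and [Q(√69, √263):Q] = 4 (since 69, 263 are distinct squarefree integers > 1 with 18147 not a perfect square). To show equality we compute the minimal polynomial of γ. From γ = √69 + √263: γ^2 = 69 + 2√(18147) + 263 = 332 + 2√(18147), so γ^2 - 332 = 2√(18147); squaring, (γ^2 - 332)^2 = 4·18147, i.e. γ^4 - 664γ^2 + 110224 - 72588 = 0, i.e. γ^4 - 664γ^2 + 37636 = 0. So γ is a root of x^4 - 664x^2 + 37636. This polynomial is irreducible over Q: it has no rational root (each ±√69 ± √263 is irrational), and any factorization into two quadratics over Q would force √(18147) ∈ Q (pairing opposite roots) or √69, √263 ∈ Q (other pairings), all impossible. Hence [Q(γ):Q] = 4 = [Q(√69, √263):Q], so Q(γ) = Q(√69, √263).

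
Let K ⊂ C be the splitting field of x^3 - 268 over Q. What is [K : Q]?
[K : Q] = 6

The roots of x^3 - 268 are ∛268, ω∛268, ω^2∛268 where ω = e^(2πi/3) is a primitive cube root of unity, so K = Q(∛268, ω). Now [Q(∛268):Q] = 3 (since 268 is not a perfect cube, x^3 - 268 is irreducible) and [Q(ω):Q] = 2. Both 2 and 3 divide [K:Q], and [K:Q] ≤ 3·2 = 6, so [K:Q] = 6. (Equivalently: Q(∛268) ⊂ R but ω ∉ R, so [K : Q(∛268)] = 2.)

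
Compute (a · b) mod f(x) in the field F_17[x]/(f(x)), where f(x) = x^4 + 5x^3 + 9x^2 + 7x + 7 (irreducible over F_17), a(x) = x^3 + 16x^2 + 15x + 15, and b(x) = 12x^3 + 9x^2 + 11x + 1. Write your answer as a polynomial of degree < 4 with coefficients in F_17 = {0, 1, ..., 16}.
a · b ≡ 16x^3 + 11x^2 + 6x + 12 (mod f(x))

Multiply in F_17[x]: a(x)·b(x) = (x^3 + 16x^2 + 15x + 15)·(12x^3 + 9x^2 + 11x + 1) = 12x^6 + 14x^5 + 12x^4 + 16x^3 + 10x^2 + 10x + 15. This has degree ≥ 4, so divide by f(x) over F_17: 12x^6 + 14x^5 + 12x^4 + 16x^3 + 10x^2 + 10x + 15 = (12x^2 + 5x + 15)·(x^4 + 5x^3 + 9x^2 + 7x + 7) + (16x^3 + 11x^2 + 6x + 12). Hence a·b ≡ 16x^3 + 11x^2 + 6x + 12 (mod f). (F_17[x]/(f) is a field with 17^4 = 83521 elements since f is irreducible of degree 4.)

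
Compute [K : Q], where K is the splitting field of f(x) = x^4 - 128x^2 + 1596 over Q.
[K : Q] = 4

Solving the quadratic in x^2: x^2 = (128 ± √(128^2 - 4·1596))/2 = (128 ± √10000)/2 = (128 ± 100)/2, giving x^2 = 14 or x^2 = 114. So f(x) = (x^2 - 14)(x^2 - 114) and the roots of f are ±√14, ±√114. Hence the splitting field is K = Q(√14, √114). Since 14 and 114 are distinct squarefree integers > 1, their product 1596 is not a perfect square, so √114 ∉ Q(√14). By the tower law [K:Q] = [Q(√14,√114):Q(√14)] · [Q(√14):Q] = 2 · 2 = 4.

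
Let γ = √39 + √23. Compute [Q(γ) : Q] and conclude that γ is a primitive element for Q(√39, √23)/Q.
[Q(γ) : Q] = 4 (equivalently, Q(γ) = Q(√39, √23))

Obviously Q(γ) ⊆ Q(√39, √23), and [Q(√39, √23):Q] = 4 (since 39, 23 are distinct squarefree integers > 1 with 897 not a perfect square). To show equality we compute the minimal polynomial of γ. From γ = √39 + √23: γ^2 = 39 + 2√(897) + 23 = 62 + 2√(897), so γ^2 - 62 = 2√(897); squaring, (γ^2 - 62)^2 = 4·897, i.e. γ^4 - 124γ^2 + 3844 - 3588 = 0, i.e. γ^4 - 124γ^2 + 256 = 0. So γ is a root of x^4 - 124x^2 + 256. This polynomial is irreducible over Q: it has no rational root (each ±√39 ± √23 is irrational), and any factorization into two quadratics over Q would force √(897) ∈ Q (pairing opposite roots) or √39, √23 ∈ Q (other pairings), all impossible. Hence [Q(γ):Q] = 4 = [Q(√39, √23):Q], so Q(γ) = Q(√39, √23).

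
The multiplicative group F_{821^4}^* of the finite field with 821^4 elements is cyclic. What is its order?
|F_{821^4}^*| = 454331269680

F_{821^4} has 821^4 = 454331269681 elements; its multiplicative group consists of all nonzero elements, so |F_{821^4}^*| = 454331269681 - 1 = 454331269680. (It is cyclic since any finite subgroup of the multiplicative group of a field is cyclic.)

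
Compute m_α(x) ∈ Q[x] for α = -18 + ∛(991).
m_α(x) = x^3 + 54x^2 + 972x + 4841

Set β = α + 18 = ∛(991), so β^3 = 991. Then (α + 18)^3 - 991 = 0, i.e. α is a root of g(x) = (x + 18)^3 - 991 = x^3 + 54x^2 + 972x + 4841. Since g(x) = h(x + 18) where h(x) = x^3 - 991, and h is irreducible over Q (because 991 is not a perfect cube, so h has no rational root, and a monic cubic with no rational root is irreducible), g is also irreducible (irreducibility is preserved under the substitution x → x + 18). Hence m_α(x) = x^3 + 54x^2 + 972x + 4841.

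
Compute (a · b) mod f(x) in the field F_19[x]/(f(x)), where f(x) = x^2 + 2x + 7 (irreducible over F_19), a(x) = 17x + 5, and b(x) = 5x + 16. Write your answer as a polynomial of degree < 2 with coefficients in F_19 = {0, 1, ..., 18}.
a · b ≡ 13x + 17 (mod f(x))

Multiply in F_19[x]: a(x)·b(x) = (17x + 5)·(5x + 16) = 9x^2 + 12x + 4. This has degree ≥ 2, so divide by f(x) over F_19: 9x^2 + 12x + 4 = (9)·(x^2 + 2x + 7) + (13x + 17). Hence a·b ≡ 13x + 17 (mod f). (F_19[x]/(f) is a field with 19^2 = 361 elements since f is irreducible of degree 2.)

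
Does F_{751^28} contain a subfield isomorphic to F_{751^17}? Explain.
No: F_{751^17} is not a subfield of F_{751^28}

F_{p^m} embeds in F_{p^n} iff m | n. Here 17 ∤ 28 (since 28 = 1·17 + 11 with remainder 11 ≠ 0), so F_{751^17} is not a subfield of F_{751^28}. Equivalently: if it were, the tower law would give 17 = [F_{751^17}:F_751] dividing [F_{751^28}:F_751] = 28, contradiction.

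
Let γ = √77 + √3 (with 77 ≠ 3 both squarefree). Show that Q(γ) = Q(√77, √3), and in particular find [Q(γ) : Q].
[Q(γ) : Q] = 4 (equivalently, Q(γ) = Q(√77, √3))

Obviously Q(γ) ⊆ Q(√77, √3), and [Q(√77, √3):Q] = 4 (since 77, 3 are distinct squarefree integers > 1 with 231 not a perfect square). To show equality we compute the minimal polynomial of γ. From γ = √77 + √3: γ^2 = 77 + 2√(231) + 3 = 80 + 2√(231), so γ^2 - 80 = 2√(231); squaring, (γ^2 - 80)^2 = 4·231, i.e. γ^4 - 160γ^2 + 6400 - 924 = 0, i.e. γ^4 - 160γ^2 + 5476 = 0. So γ is a root of x^4 - 160x^2 + 5476. This polynomial is irreducible over Q: it has no rational root (each ±√77 ± √3 is irrational), and any factorization into two quadratics over Q would force √(231) ∈ Q (pairing opposite roots) or √77, √3 ∈ Q (other pairings), all impossible. Hence [Q(γ):Q] = 4 = [Q(√77, √3):Q], so Q(γ) = Q(√77, √3).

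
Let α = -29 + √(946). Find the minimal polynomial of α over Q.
m_α(x) = x^2 + 58x - 105

From α + 29 = √(946), squaring gives (α + 29)^2 = 946, i.e. α^2 + 58α + 841 = 946, so α^2 + 58α - 105 = 0. The discriminant of x^2 + 58x - 105 is (58)^2 - 4·(-105) = 3364 + 420 = 3784, and 4·(946) is not a perfect square in Q since 946 is squarefree and ≠ 1. Hence x^2 + 58x - 105 is irreducible over Q and is the minimal polynomial of α.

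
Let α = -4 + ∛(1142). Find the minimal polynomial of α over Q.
m_α(x) = x^3 + 12x^2 + 48x - 1078

Set β = α + 4 = ∛(1142), so β^3 = 1142. Then (α + 4)^3 - 1142 = 0, i.e. α is a root of g(x) = (x + 4)^3 - 1142 = x^3 + 12x^2 + 48x - 1078. Since g(x) = h(x + 4) where h(x) = x^3 - 1142, and h is irreducible over Q (because 1142 is not a perfect cube, so h has no rational root, and a monic cubic with no rational root is irreducible), g is also irreducible (irreducibility is preserved under the substitution x → x + 4). Hence m_α(x) = x^3 + 12x^2 + 48x - 1078.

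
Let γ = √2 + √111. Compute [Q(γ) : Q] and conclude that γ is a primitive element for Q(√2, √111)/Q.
[Q(γ) : Q] = 4 (equivalently, Q(γ) = Q(√2, √111))

Obviously Q(γ) ⊆ Q(√2, √111), and [Q(√2, √111):Q] = 4 (since 2, 111 are distinct squarefree integers > 1 with 222 not a perfect square). To show equality we compute the minimal polynomial of γ. From γ = √2 + √111: γ^2 = 2 + 2√(222) + 111 = 113 + 2√(222), so γ^2 - 113 = 2√(222); squaring, (γ^2 - 113)^2 = 4·222, i.e. γ^4 - 226γ^2 + 12769 - 888 = 0, i.e. γ^4 - 226γ^2 + 11881 = 0. So γ is a root of x^4 - 226x^2 + 11881. This polynomial is irreducible over Q: it has no rational root (each ±√2 ± √111 is irrational), and any factorization into two quadratics over Q would force √(222) ∈ Q (pairing opposite roots) or √2, √111 ∈ Q (other pairings), all impossible. Hence [Q(γ):Q] = 4 = [Q(√2, √111):Q], so Q(γ) = Q(√2, √111).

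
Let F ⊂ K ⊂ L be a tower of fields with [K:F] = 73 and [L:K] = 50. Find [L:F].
[L:F] = 3650

The tower law says that for any tower of field extensions F ⊂ K ⊂ L with finite degrees, [L:F] = [L:K] · [K:F]. Here this gives [L:F] = 50 · 73 = 3650.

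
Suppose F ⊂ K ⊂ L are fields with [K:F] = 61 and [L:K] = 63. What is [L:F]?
[L:F] = 3843

The tower law says that for any tower of field extensions F ⊂ K ⊂ L with finite degrees, [L:F] = [L:K] · [K:F]. Here this gives [L:F] = 63 · 61 = 3843.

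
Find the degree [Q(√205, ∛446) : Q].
[Q(√205, ∛446) : Q] = 6

Let L = Q(√205, ∛446). Since Q(√205) ⊂ L and [Q(√205):Q] = 2, the tower law gives 2 | [L:Q]. Likewise Q(∛446) ⊂ L with [Q(∛446):Q] = 3 (because 446 is not a perfect cube), so 3 | [L:Q]. As gcd(2,3) = 1, [L:Q] is divisible by 6. Conversely L is generated over Q by √205 and ∛446, so [L:Q] ≤ 2·3 = 6. Therefore [Q(√205, ∛446) : Q] = 6.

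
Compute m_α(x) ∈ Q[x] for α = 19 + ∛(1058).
m_α(x) = x^3 - 57x^2 + 1083x - 7917

Set β = α - 19 = ∛(1058), so β^3 = 1058. Then (α - 19)^3 - 1058 = 0, i.e. α is a root of g(x) = (x - 19)^3 - 1058 = x^3 - 57x^2 + 1083x - 7917. Since g(x) = h(x - 19) where h(x) = x^3 - 1058, and h is irreducible over Q (because 1058 is not a perfect cube, so h has no rational root, and a monic cubic with no rational root is irreducible), g is also irreducible (irreducibility is preserved under the substitution x → x - 19). Hence m_α(x) = x^3 - 57x^2 + 1083x - 7917.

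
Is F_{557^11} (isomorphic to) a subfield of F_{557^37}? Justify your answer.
No: F_{557^11} is not a subfield of F_{557^37}

F_{p^m} embeds in F_{p^n} iff m | n. Here 11 ∤ 37 (since 37 = 3·11 + 4 with remainder 4 ≠ 0), so F_{557^11} is not a subfield of F_{557^37}. Equivalently: if it were, the tower law would give 11 = [F_{557^11}:F_557] dividing [F_{557^37}:F_557] = 37, contradiction.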